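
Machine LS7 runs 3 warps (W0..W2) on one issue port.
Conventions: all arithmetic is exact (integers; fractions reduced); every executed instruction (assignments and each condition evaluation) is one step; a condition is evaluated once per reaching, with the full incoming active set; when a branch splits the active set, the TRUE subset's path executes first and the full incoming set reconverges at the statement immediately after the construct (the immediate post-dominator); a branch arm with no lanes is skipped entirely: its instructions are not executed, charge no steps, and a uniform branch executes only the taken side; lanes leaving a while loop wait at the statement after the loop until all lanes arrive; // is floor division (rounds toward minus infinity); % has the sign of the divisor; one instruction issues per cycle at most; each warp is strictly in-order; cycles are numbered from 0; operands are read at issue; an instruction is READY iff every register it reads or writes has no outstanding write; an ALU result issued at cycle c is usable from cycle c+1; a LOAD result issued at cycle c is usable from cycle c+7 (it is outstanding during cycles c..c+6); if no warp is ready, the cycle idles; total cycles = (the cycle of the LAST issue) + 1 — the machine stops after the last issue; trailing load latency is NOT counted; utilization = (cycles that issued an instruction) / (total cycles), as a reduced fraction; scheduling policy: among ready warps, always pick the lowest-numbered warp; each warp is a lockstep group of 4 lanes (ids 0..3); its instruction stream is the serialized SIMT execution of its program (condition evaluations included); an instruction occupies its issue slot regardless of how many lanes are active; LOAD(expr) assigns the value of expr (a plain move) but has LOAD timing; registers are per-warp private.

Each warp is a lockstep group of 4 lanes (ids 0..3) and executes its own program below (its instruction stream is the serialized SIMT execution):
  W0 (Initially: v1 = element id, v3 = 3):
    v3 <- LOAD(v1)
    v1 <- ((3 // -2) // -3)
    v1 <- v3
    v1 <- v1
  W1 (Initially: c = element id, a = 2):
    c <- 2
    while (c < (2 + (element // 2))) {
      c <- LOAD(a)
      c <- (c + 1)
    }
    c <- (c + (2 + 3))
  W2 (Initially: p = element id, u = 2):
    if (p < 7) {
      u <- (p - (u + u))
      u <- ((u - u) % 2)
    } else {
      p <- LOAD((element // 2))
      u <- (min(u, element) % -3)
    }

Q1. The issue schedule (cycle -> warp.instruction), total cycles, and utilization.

cycle 0: W0.I0
cycle 1: W0.I1
cycle 2: W1.I0
cycle 3: W1.I1
cycle 4: W1.I2
cycle 5: W2.I0
cycle 6: W2.I1
cycle 7: W0.I2
cycle 8: W0.I3
cycle 9: W2.I2
cycle 10: idle
cycle 11: W1.I3
cycle 12: W1.I4
cycle 13: W1.I5

Answer: 14 cycles, utilization 13/14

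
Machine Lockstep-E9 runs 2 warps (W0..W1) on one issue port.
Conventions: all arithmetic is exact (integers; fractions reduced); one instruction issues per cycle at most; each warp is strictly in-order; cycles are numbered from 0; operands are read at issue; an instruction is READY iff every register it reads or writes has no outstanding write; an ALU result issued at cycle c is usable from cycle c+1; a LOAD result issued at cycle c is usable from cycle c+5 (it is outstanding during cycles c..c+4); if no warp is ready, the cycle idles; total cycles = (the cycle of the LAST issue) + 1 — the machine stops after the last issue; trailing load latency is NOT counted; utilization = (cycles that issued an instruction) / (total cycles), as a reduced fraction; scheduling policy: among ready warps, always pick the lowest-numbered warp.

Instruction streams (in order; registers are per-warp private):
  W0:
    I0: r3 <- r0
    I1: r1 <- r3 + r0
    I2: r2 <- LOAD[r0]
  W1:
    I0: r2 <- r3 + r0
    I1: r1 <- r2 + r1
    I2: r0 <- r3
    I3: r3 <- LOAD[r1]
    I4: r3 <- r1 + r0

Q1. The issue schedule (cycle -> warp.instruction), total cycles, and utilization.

cycle 0: W0.I0
cycle 1: W0.I1
cycle 2: W0.I2
cycle 3: W1.I0
cycle 4: W1.I1
cycle 5: W1.I2
cycle 6: W1.I3
cycle 7: idle
cycle 8: idle
cycle 9: idle
cycle 10: idle
cycle 11: W1.I4

Answer: 12 cycles, utilization 2/3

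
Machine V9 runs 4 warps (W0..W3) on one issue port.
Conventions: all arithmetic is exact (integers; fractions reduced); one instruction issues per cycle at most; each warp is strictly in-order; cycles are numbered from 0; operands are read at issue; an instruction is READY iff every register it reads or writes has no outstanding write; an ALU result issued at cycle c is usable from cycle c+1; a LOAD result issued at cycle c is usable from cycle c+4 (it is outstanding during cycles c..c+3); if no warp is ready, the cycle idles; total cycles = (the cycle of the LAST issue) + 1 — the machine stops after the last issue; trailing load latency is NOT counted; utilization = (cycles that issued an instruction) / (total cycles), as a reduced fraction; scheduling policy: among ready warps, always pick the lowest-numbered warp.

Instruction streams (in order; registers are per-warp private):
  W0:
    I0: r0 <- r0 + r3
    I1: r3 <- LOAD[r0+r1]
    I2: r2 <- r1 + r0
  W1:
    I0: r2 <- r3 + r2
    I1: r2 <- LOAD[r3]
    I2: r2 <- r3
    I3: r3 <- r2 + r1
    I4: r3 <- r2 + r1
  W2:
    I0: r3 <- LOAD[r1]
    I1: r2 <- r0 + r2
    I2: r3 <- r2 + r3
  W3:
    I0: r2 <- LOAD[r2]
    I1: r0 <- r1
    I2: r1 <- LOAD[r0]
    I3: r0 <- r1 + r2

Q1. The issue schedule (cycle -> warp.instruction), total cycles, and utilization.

cycle 0: W0.I0
cycle 1: W0.I1
cycle 2: W0.I2
cycle 3: W1.I0
cycle 4: W1.I1
cycle 5: W2.I0
cycle 6: W2.I1
cycle 7: W3.I0
cycle 8: W1.I2
cycle 9: W1.I3
cycle 10: W1.I4
cycle 11: W2.I2
cycle 12: W3.I1
cycle 13: W3.I2
cycle 14: idle
cycle 15: idle
cycle 16: idle
cycle 17: W3.I3

Answer: 18 cycles, utilization 5/6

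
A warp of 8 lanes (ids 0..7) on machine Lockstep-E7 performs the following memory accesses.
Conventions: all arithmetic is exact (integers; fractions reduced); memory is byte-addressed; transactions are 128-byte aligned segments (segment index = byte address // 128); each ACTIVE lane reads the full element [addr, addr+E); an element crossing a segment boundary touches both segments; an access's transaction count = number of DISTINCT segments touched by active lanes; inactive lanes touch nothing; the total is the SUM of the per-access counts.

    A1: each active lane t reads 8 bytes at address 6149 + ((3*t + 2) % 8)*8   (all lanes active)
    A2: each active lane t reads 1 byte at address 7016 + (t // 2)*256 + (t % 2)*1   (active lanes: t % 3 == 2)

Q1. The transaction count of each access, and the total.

A1: 1 transaction
A2: 2 transactions

Answer: 1,2; total 3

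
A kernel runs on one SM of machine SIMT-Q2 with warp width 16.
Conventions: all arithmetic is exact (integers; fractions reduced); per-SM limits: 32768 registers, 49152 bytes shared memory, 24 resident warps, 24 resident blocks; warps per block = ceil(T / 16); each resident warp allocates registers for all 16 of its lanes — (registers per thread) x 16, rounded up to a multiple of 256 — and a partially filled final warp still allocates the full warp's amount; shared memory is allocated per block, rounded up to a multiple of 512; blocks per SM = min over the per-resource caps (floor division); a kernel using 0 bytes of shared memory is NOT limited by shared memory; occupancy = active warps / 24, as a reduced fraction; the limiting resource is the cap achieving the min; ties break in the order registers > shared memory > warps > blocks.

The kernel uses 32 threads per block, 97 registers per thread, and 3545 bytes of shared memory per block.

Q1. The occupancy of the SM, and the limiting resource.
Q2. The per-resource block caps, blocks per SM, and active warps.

Answer: occupancy 3/4, limited by registers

registers: 9 blocks
shared memory: 13 blocks
warps: 12 blocks
blocks: 24 blocks

Answer: 9 blocks, 18 active warps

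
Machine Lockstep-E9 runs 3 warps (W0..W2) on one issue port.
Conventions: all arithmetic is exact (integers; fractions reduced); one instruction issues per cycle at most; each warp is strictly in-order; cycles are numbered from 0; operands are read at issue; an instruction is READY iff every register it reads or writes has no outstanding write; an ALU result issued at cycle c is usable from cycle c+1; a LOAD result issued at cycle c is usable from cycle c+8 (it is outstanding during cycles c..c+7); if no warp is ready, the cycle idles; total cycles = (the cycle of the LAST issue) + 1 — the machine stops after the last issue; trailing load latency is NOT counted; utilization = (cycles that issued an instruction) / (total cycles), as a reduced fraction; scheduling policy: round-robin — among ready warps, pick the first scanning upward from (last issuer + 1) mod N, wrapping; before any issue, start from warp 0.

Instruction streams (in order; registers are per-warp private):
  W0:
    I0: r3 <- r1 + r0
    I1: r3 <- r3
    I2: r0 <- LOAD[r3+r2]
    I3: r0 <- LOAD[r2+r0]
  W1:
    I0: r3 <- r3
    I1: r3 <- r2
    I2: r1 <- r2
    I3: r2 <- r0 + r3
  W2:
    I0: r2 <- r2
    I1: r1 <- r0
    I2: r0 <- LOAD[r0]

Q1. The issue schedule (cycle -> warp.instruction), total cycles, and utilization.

cycle 0: W0.I0
cycle 1: W1.I0
cycle 2: W2.I0
cycle 3: W0.I1
cycle 4: W1.I1
cycle 5: W2.I1
cycle 6: W0.I2
cycle 7: W1.I2
cycle 8: W2.I2
cycle 9: W1.I3
cycle 10: idle
cycle 11: idle
cycle 12: idle
cycle 13: idle
cycle 14: W0.I3

Answer: 15 cycles, utilization 11/15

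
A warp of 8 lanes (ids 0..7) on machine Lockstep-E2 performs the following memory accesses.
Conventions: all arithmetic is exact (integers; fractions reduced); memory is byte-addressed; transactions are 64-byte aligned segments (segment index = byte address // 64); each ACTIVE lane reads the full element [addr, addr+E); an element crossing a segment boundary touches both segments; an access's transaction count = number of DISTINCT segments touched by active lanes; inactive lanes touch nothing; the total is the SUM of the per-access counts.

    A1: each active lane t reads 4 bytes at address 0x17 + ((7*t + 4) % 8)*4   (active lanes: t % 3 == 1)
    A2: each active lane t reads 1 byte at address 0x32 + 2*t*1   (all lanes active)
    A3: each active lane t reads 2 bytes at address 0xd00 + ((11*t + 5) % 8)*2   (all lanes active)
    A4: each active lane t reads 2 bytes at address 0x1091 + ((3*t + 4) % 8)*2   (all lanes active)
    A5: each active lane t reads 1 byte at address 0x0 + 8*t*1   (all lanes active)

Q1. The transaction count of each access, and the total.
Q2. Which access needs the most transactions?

A1: 1 transaction
A2: 2 transactions
A3: 1 transaction
A4: 1 transaction
A5: 1 transaction

Answer: 1,2,1,1,1; total 6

Answer: A2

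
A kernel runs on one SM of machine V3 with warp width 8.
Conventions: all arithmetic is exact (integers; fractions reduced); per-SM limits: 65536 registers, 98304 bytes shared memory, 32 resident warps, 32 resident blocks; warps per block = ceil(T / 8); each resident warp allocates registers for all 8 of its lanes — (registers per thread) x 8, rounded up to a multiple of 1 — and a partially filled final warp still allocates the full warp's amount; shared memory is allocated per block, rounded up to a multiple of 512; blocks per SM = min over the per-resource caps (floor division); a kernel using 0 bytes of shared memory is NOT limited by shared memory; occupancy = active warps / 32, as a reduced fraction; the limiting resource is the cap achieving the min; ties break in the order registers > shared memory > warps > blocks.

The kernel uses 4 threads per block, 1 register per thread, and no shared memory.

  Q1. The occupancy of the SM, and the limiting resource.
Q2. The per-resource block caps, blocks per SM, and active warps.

Answer: occupancy 1, limited by warps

registers: 8192 blocks
shared memory: no limit (kernel uses none)
warps: 32 blocks
blocks: 32 blocks

Answer: 32 blocks, 32 active warps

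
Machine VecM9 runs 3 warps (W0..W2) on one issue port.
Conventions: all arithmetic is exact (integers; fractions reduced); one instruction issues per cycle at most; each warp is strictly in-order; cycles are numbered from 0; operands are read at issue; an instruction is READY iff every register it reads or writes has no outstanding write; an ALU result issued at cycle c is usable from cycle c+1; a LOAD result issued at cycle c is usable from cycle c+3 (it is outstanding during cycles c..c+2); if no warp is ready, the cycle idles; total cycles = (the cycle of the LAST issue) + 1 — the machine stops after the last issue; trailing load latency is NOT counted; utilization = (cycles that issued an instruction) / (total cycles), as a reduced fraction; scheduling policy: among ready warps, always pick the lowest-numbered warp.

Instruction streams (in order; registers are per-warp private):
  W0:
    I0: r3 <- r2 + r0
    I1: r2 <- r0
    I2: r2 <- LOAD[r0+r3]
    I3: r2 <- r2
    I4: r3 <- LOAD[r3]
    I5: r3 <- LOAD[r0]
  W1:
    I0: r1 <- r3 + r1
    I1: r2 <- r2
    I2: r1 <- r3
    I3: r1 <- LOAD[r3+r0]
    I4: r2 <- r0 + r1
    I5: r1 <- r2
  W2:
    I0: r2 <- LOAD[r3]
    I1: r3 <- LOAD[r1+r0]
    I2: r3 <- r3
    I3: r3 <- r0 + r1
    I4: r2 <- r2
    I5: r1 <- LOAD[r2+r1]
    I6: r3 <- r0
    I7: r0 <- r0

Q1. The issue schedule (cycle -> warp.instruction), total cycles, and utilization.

cycle 0: W0.I0
cycle 1: W0.I1
cycle 2: W0.I2
cycle 3: W1.I0
cycle 4: W1.I1
cycle 5: W0.I3
cycle 6: W0.I4
cycle 7: W1.I2
cycle 8: W1.I3
cycle 9: W0.I5
cycle 10: W2.I0
cycle 11: W1.I4
cycle 12: W1.I5
cycle 13: W2.I1
cycle 14: idle
cycle 15: idle
cycle 16: W2.I2
cycle 17: W2.I3
cycle 18: W2.I4
cycle 19: W2.I5
cycle 20: W2.I6
cycle 21: W2.I7

Answer: 22 cycles, utilization 10/11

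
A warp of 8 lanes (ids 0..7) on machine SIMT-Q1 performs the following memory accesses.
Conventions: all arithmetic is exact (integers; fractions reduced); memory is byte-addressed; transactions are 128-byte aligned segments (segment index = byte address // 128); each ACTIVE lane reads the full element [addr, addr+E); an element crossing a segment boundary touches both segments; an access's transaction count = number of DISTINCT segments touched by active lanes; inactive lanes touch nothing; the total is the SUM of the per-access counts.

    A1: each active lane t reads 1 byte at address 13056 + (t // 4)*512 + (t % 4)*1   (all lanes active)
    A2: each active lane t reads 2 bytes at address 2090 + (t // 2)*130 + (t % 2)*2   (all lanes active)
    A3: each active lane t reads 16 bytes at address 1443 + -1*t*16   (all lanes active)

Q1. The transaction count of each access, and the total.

A1: 2 transactions
A2: 4 transactions
A3: 2 transactions

Answer: 2,4,2; total 8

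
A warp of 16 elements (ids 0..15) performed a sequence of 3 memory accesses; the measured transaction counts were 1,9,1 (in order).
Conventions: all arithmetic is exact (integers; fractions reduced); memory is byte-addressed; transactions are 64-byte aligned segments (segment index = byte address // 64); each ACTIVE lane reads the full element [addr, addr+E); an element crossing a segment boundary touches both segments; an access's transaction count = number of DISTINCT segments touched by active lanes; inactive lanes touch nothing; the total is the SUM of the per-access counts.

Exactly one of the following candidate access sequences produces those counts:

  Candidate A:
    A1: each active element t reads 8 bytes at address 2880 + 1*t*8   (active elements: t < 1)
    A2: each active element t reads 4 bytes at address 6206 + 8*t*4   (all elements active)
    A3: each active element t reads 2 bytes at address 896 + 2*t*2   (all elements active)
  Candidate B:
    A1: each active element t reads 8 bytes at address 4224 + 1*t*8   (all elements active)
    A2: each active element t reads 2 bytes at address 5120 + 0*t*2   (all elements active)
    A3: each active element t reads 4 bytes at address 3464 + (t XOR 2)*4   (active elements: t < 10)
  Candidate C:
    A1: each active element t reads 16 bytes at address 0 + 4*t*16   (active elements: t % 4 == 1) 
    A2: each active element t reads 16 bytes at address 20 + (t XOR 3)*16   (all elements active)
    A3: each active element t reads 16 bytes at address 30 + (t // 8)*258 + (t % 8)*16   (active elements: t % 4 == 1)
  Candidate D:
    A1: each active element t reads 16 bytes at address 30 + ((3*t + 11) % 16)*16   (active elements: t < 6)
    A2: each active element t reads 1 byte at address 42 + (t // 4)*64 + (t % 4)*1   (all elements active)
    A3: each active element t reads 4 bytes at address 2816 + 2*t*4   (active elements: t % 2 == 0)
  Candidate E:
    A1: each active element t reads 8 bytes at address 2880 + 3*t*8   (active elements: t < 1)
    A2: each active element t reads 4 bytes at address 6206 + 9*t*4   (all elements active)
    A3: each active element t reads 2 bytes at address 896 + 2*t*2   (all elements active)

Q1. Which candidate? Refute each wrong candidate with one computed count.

B: A1 gives 2 transactions, not 1
C: A1 gives 4 transactions, not 1
D: A1 gives 5 transactions, not 1
E: A2 gives 10 transactions, not 9
A: all counts match (1,9,1)

Answer: A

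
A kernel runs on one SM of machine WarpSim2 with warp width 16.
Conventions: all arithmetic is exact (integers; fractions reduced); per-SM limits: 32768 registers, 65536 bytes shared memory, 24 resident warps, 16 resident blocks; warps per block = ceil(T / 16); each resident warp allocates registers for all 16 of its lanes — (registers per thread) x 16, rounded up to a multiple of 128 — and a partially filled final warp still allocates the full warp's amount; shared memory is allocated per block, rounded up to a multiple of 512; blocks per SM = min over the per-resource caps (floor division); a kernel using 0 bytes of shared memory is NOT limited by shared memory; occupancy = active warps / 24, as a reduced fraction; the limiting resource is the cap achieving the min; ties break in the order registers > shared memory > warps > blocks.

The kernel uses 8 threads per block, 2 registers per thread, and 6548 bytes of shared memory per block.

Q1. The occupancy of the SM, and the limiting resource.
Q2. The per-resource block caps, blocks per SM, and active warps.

Answer: occupancy 3/8, limited by shared memory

registers: 256 blocks
shared memory: 9 blocks
warps: 24 blocks
blocks: 16 blocks

Answer: 9 blocks, 9 active warps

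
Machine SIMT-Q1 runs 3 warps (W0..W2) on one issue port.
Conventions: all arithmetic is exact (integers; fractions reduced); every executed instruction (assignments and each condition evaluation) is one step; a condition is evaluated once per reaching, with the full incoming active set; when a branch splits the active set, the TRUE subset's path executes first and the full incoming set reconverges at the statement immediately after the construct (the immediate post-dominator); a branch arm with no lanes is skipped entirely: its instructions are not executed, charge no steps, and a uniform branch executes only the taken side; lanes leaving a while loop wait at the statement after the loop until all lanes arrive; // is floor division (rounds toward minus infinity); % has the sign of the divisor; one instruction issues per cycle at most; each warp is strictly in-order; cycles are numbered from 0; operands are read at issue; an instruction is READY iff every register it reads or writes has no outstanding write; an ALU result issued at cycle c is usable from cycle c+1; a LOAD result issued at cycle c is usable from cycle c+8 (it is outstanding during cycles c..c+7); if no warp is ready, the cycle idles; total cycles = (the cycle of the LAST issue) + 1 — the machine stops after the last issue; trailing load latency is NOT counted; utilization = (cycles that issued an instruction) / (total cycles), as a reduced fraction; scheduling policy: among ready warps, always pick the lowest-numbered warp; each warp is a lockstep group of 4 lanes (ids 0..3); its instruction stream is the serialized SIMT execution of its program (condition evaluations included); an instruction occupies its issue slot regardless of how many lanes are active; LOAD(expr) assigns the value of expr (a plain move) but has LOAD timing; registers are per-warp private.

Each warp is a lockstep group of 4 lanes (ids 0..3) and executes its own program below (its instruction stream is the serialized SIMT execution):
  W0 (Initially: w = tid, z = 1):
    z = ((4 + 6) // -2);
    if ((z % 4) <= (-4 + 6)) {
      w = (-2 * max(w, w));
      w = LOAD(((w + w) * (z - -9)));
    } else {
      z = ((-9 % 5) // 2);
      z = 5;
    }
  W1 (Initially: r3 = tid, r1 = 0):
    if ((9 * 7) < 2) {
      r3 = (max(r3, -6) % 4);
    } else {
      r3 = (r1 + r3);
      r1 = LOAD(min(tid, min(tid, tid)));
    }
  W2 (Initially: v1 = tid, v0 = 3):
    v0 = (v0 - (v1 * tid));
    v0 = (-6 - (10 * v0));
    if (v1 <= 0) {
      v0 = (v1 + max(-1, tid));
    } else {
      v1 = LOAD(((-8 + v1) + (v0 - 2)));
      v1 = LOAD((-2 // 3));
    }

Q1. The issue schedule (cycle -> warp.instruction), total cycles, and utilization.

cycle 0: W0.I0
cycle 1: W0.I1
cycle 2: W0.I2
cycle 3: W0.I3
cycle 4: W1.I0
cycle 5: W1.I1
cycle 6: W1.I2
cycle 7: W2.I0
cycle 8: W2.I1
cycle 9: W2.I2
cycle 10: W2.I3
cycle 11: W2.I4
cycle 12: idle
cycle 13: idle
cycle 14: idle
cycle 15: idle
cycle 16: idle
cycle 17: idle
cycle 18: idle
cycle 19: W2.I5

Answer: 20 cycles, utilization 13/20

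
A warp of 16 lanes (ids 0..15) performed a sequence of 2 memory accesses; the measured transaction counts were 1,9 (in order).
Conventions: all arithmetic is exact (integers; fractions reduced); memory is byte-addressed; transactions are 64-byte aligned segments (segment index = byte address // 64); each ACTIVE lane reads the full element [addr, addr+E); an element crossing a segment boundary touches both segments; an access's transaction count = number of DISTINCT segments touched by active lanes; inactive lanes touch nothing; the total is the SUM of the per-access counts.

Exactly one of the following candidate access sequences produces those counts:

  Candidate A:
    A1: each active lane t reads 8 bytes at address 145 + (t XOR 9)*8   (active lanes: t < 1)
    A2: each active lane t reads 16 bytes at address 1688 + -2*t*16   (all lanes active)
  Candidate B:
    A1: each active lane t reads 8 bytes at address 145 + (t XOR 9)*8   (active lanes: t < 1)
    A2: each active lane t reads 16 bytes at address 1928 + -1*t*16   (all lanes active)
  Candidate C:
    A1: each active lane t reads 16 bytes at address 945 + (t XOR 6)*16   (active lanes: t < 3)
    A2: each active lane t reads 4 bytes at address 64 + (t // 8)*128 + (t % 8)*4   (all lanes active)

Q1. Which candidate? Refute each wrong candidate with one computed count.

B: A2 gives 5 transactions, not 9
C: A1 gives 2 transactions, not 1
A: all counts match (1,9)

Answer: A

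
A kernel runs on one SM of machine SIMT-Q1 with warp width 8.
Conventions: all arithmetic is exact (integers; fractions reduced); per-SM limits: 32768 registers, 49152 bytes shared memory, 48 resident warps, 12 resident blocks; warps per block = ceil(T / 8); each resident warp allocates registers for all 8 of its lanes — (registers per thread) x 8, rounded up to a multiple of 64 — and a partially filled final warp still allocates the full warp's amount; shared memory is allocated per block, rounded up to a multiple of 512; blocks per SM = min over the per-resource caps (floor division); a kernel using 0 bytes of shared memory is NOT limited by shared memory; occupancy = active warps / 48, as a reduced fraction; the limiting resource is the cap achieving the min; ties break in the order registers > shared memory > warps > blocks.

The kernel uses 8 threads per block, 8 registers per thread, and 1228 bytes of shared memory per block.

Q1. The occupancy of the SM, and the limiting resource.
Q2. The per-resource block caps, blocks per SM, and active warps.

Answer: occupancy 1/4, limited by blocks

registers: 512 blocks
shared memory: 32 blocks
warps: 48 blocks
blocks: 12 blocks

Answer: 12 blocks, 12 active warps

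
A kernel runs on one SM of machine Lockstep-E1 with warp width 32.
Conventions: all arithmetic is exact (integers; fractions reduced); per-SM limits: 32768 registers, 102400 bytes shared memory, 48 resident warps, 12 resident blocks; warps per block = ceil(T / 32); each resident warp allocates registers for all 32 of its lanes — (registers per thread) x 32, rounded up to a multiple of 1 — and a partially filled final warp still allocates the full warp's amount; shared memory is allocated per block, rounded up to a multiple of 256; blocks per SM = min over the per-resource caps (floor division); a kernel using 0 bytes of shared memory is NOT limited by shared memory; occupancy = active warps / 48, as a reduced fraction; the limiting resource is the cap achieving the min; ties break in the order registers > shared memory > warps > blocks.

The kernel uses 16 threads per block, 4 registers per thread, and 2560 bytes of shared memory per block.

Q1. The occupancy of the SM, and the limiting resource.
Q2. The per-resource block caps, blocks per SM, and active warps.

Answer: occupancy 1/4, limited by blocks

registers: 256 blocks
shared memory: 40 blocks
warps: 48 blocks
blocks: 12 blocks

Answer: 12 blocks, 12 active warps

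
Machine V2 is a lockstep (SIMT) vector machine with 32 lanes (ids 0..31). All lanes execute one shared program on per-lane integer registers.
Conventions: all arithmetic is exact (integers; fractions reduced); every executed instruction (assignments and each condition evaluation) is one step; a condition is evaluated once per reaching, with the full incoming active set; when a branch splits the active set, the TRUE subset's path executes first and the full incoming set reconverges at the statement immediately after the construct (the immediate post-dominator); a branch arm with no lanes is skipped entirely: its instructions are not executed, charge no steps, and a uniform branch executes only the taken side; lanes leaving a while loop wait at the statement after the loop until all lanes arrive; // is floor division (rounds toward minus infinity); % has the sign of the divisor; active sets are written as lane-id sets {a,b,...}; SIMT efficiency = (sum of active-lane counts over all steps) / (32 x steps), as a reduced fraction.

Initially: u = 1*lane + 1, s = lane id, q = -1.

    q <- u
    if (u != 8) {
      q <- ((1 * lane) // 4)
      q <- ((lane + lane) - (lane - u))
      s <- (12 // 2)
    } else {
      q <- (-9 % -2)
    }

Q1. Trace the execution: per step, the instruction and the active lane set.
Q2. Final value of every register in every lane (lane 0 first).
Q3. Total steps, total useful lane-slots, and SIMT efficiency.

step 0: q <- u                       {0,1,2,3,4,5,6,7,8,9,10,11,12,13,14,15,16,17,18,19,20,21,22,23,24,25,26,27,28,29,30,31}
step 1: eval (u != 8)                {0,1,2,3,4,5,6,7,8,9,10,11,12,13,14,15,16,17,18,19,20,21,22,23,24,25,26,27,28,29,30,31}
step 2: q <- ((1 * lane) // 4)       {0,1,2,3,4,5,6,8,9,10,11,12,13,14,15,16,17,18,19,20,21,22,23,24,25,26,27,28,29,30,31}
step 3: q <- ((lane + lane) - (lane - u)) {0,1,2,3,4,5,6,8,9,10,11,12,13,14,15,16,17,18,19,20,21,22,23,24,25,26,27,28,29,30,31}
step 4: s <- (12 // 2)               {0,1,2,3,4,5,6,8,9,10,11,12,13,14,15,16,17,18,19,20,21,22,23,24,25,26,27,28,29,30,31}
step 5: q <- (-9 % -2)               {7}

Answer: 6 steps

u: 1,2,3,4,5,6,7,8,9,10,11,12,13,14,15,16,17,18,19,20,21,22,23,24,25,26,27,28,29,30,31,32
s: 6,6,6,6,6,6,6,7,6,6,6,6,6,6,6,6,6,6,6,6,6,6,6,6,6,6,6,6,6,6,6,6
q: 1,3,5,7,9,11,13,-1,17,19,21,23,25,27,29,31,33,35,37,39,41,43,45,47,49,51,53,55,57,59,61,63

steps = 6; useful = 158; efficiency = 158/192 = 79/96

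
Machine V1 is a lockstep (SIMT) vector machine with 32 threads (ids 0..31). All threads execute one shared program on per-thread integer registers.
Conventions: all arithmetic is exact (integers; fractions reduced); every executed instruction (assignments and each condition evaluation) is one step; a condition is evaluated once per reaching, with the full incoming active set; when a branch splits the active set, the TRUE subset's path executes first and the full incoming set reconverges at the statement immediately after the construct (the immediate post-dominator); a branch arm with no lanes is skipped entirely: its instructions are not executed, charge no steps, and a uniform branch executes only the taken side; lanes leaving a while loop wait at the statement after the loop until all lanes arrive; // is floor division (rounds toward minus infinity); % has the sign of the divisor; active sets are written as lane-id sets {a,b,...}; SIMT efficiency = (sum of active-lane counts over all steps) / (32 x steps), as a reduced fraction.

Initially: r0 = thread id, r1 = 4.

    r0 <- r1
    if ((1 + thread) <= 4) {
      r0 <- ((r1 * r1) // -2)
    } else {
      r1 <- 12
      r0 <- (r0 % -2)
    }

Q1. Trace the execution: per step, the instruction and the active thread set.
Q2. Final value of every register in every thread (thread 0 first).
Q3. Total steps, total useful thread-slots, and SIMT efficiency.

step 0: r0 <- r1                     {0,1,2,3,4,5,6,7,8,9,10,11,12,13,14,15,16,17,18,19,20,21,22,23,24,25,26,27,28,29,30,31}
step 1: eval ((1 + thread) <= 4)     {0,1,2,3,4,5,6,7,8,9,10,11,12,13,14,15,16,17,18,19,20,21,22,23,24,25,26,27,28,29,30,31}
step 2: r0 <- ((r1 * r1) // -2)      {0,1,2,3}
step 3: r1 <- 12                     {4,5,6,7,8,9,10,11,12,13,14,15,16,17,18,19,20,21,22,23,24,25,26,27,28,29,30,31}
step 4: r0 <- (r0 % -2)              {4,5,6,7,8,9,10,11,12,13,14,15,16,17,18,19,20,21,22,23,24,25,26,27,28,29,30,31}

Answer: 5 steps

r0: -8,-8,-8,-8,0,0,0,0,0,0,0,0,0,0,0,0,0,0,0,0,0,0,0,0,0,0,0,0,0,0,0,0
r1: 4,4,4,4,12,12,12,12,12,12,12,12,12,12,12,12,12,12,12,12,12,12,12,12,12,12,12,12,12,12,12,12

steps = 5; useful = 124; efficiency = 124/160 = 31/40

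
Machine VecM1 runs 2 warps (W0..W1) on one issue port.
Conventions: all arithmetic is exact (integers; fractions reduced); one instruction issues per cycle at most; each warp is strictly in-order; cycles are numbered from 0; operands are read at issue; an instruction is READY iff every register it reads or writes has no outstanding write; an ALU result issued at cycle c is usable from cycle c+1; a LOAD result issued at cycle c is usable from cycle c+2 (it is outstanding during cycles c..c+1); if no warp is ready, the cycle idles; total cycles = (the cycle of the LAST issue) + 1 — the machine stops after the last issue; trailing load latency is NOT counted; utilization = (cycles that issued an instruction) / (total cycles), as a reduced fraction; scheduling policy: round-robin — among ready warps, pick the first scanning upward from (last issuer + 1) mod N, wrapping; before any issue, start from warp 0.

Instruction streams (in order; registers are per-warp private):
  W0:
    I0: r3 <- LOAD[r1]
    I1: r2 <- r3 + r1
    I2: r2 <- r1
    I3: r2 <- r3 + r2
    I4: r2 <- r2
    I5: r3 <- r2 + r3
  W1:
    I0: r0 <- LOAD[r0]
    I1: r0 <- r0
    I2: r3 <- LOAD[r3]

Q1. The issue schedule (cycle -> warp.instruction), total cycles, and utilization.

cycle 0: W0.I0
cycle 1: W1.I0
cycle 2: W0.I1
cycle 3: W1.I1
cycle 4: W0.I2
cycle 5: W1.I2
cycle 6: W0.I3
cycle 7: W0.I4
cycle 8: W0.I5

Answer: 9 cycles, utilization 1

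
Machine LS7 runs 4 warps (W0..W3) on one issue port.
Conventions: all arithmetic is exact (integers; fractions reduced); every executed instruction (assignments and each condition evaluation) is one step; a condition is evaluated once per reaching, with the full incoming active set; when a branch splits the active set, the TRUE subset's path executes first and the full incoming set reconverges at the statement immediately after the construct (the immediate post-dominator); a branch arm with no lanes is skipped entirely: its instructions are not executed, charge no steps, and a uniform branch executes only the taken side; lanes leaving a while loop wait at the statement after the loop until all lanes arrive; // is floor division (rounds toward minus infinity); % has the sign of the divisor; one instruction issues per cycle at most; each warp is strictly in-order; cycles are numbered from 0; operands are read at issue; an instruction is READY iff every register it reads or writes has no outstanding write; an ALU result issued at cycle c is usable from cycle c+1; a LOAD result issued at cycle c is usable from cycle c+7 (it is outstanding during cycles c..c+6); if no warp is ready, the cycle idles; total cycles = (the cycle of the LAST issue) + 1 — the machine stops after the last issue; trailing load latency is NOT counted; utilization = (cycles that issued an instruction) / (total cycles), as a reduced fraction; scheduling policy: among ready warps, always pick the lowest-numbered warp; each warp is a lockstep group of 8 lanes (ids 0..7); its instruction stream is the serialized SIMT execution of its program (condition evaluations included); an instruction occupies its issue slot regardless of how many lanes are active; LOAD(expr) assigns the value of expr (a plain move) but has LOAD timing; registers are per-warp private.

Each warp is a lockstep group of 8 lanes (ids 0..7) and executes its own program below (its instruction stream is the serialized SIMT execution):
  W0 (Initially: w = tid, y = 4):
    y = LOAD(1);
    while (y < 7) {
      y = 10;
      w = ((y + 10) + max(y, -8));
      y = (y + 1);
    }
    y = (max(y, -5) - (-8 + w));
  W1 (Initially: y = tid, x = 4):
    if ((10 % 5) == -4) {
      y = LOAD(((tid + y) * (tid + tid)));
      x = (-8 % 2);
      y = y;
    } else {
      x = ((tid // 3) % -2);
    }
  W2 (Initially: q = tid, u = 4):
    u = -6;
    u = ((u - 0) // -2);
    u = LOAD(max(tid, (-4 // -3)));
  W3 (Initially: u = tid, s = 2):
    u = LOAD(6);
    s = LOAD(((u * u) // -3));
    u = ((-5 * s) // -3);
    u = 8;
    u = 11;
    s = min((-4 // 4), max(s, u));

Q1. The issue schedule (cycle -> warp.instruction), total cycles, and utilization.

cycle 0: W0.I0
cycle 1: W1.I0
cycle 2: W1.I1
cycle 3: W2.I0
cycle 4: W2.I1
cycle 5: W2.I2
cycle 6: W3.I0
cycle 7: W0.I1
cycle 8: W0.I2
cycle 9: W0.I3
cycle 10: W0.I4
cycle 11: W0.I5
cycle 12: W0.I6
cycle 13: W3.I1
cycle 14: idle
cycle 15: idle
cycle 16: idle
cycle 17: idle
cycle 18: idle
cycle 19: idle
cycle 20: W3.I2
cycle 21: W3.I3
cycle 22: W3.I4
cycle 23: W3.I5

Answer: 24 cycles, utilization 3/4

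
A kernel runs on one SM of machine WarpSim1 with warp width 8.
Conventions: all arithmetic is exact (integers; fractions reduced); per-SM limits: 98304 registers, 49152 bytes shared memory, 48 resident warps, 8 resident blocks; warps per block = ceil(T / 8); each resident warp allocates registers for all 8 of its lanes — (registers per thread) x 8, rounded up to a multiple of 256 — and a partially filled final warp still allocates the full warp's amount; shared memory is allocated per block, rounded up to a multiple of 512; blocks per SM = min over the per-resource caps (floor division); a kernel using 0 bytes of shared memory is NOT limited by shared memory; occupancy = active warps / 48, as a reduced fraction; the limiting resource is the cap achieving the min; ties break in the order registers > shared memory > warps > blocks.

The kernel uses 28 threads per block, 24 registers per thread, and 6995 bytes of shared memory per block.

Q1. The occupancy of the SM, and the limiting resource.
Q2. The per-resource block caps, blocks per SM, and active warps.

Answer: occupancy 1/2, limited by shared memory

registers: 96 blocks
shared memory: 6 blocks
warps: 12 blocks
blocks: 8 blocks

Answer: 6 blocks, 24 active warps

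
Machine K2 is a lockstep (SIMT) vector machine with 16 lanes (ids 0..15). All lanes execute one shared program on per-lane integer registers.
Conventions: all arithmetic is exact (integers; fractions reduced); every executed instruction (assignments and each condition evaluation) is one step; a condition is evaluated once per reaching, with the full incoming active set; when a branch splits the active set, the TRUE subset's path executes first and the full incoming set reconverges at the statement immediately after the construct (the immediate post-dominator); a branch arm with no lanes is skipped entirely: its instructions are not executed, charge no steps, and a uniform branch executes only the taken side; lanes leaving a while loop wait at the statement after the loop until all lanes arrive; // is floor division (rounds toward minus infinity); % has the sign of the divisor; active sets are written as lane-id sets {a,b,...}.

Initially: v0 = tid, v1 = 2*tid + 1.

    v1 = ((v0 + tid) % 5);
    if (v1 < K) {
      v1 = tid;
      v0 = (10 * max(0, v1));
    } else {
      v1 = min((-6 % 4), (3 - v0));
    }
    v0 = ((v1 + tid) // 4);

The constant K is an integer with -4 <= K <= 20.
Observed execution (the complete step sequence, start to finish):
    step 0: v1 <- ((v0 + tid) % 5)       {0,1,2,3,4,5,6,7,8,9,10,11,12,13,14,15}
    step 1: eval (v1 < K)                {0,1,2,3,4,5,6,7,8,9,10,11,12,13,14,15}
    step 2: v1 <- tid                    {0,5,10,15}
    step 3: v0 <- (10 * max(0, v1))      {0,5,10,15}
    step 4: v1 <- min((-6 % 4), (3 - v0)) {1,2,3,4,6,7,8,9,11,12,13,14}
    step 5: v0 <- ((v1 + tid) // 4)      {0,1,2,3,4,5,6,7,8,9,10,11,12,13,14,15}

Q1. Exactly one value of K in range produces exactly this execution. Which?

Answer: K = 1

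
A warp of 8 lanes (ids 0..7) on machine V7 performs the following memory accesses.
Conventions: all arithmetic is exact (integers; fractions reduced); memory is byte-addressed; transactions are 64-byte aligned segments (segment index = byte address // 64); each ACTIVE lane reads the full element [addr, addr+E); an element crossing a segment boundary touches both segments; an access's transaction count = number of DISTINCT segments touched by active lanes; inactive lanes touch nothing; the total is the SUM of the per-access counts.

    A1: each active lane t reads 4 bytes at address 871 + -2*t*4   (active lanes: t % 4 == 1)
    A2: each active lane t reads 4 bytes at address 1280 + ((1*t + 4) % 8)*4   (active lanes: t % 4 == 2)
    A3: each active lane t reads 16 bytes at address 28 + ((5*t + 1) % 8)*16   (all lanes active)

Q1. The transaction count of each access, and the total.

A1: 2 transactions
A2: 1 transaction
A3: 3 transactions

Answer: 2,1,3; total 6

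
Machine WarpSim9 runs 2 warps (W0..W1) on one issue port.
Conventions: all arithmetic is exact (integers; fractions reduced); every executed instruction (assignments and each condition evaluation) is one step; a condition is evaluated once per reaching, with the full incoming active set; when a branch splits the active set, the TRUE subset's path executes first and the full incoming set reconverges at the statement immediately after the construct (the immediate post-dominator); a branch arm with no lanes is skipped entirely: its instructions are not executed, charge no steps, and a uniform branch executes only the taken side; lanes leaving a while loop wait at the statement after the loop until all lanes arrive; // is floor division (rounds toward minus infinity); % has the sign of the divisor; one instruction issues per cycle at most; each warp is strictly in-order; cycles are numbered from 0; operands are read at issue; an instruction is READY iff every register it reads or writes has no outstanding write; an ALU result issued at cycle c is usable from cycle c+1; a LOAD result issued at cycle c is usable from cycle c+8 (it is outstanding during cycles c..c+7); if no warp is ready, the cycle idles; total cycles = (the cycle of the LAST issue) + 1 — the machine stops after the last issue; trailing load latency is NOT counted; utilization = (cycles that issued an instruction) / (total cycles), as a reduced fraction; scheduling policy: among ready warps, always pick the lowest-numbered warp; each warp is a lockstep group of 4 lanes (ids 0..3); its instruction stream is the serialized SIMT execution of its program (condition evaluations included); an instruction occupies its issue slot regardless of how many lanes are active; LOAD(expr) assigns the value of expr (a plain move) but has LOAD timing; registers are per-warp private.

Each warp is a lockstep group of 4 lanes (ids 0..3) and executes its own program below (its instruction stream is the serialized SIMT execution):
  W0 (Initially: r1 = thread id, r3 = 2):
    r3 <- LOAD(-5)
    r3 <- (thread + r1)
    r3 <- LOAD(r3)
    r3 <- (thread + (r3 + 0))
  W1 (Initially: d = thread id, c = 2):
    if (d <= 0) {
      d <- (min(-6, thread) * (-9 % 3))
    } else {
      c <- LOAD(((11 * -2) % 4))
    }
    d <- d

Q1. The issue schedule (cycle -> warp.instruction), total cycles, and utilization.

cycle 0: W0.I0
cycle 1: W1.I0
cycle 2: W1.I1
cycle 3: W1.I2
cycle 4: W1.I3
cycle 5: idle
cycle 6: idle
cycle 7: idle
cycle 8: W0.I1
cycle 9: W0.I2
cycle 10: idle
cycle 11: idle
cycle 12: idle
cycle 13: idle
cycle 14: idle
cycle 15: idle
cycle 16: idle
cycle 17: W0.I3

Answer: 18 cycles, utilization 4/9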